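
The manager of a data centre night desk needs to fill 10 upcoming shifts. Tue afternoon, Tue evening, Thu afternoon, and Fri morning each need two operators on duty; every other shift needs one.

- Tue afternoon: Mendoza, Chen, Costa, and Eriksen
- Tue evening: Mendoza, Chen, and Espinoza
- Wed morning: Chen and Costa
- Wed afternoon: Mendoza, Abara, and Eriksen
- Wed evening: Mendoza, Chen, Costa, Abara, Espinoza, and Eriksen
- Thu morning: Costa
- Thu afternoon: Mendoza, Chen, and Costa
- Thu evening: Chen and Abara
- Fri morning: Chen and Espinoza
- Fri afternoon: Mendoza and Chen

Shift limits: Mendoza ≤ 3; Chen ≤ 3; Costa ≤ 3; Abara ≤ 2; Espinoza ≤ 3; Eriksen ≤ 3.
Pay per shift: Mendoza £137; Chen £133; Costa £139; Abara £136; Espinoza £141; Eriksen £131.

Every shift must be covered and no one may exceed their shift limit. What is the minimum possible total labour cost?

£1897

Thu morning can only be covered by Costa, so that assignment is forced.
Fri morning can only be covered by Chen and Espinoza, so that assignment is forced.
Picking the cheapest available operator for each shift independently would cost £1878, but that ignores the shift limits.
An optimal schedule: Tue afternoon→Eriksen+Costa, Tue evening→Chen+Mendoza, Wed morning→Chen, Wed afternoon→Eriksen, Wed evening→Eriksen, Thu morning→Costa, Thu afternoon→Mendoza+Costa, Thu evening→Abara, Fri morning→Chen+Espinoza, Fri afternoon→Mendoza.
Total: 131 + 139 + 133 + 137 + 133 + 131 + 131 + 139 + 137 + 139 + 136 + 133 + 141 + 137 = £1897.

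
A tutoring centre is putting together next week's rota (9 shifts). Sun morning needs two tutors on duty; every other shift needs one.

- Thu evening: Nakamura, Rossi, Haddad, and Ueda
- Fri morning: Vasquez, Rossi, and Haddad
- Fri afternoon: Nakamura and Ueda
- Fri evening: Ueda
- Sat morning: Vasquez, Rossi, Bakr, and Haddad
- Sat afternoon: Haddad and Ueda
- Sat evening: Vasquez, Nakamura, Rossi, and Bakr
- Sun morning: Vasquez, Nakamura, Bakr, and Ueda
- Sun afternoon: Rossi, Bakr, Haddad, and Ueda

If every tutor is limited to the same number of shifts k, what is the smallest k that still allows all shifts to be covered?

With 6 tutors and 10 worker-slots to fill, someone must work at least ⌈10/6⌉ = 2 shifts, so k ≥ 2.
k = 2 works: Thu evening→Nakamura, Fri morning→Vasquez, Fri afternoon→Nakamura, Fri evening→Ueda, Sat morning→Vasquez, Sat afternoon→Haddad, Sat evening→Rossi, Sun morning→Bakr+Ueda, Sun afternoon→Rossi.
Loads: Vasquez 2, Nakamura 2, Rossi 2, Bakr 1, Haddad 1, Ueda 2 — all ≤ 2.

2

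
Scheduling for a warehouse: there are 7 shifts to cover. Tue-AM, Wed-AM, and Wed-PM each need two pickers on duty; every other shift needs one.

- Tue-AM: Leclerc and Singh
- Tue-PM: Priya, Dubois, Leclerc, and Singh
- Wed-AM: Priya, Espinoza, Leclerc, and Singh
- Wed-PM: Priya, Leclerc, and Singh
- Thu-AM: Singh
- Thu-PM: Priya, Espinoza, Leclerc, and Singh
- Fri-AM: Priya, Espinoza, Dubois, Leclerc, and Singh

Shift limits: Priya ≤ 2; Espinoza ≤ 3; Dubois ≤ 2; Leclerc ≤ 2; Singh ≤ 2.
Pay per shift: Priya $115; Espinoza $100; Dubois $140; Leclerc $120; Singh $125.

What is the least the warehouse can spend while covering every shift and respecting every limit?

Tue-AM can only be covered by Leclerc and Singh, so that assignment is forced.
Thu-AM can only be covered by Singh, so that assignment is forced.
Picking the cheapest available picker for each shift independently would cost $1135, but that ignores the shift limits.
An optimal schedule: Tue-AM→Leclerc+Singh, Tue-PM→Dubois, Wed-AM→Priya+Espinoza, Wed-PM→Priya+Leclerc, Thu-AM→Singh, Thu-PM→Espinoza, Fri-AM→Espinoza.
Total: 120 + 125 + 140 + 115 + 100 + 115 + 120 + 125 + 100 + 100 = $1160.

$1160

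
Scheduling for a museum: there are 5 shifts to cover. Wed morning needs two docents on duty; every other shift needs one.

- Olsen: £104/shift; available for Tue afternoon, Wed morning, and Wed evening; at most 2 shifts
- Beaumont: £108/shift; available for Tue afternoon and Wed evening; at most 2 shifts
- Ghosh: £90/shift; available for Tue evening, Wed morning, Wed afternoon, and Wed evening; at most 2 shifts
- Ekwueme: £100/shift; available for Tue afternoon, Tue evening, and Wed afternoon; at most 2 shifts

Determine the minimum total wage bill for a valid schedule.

Wed morning can only be covered by Olsen and Ghosh, so that assignment is forced.
Picking the cheapest available docent for each shift independently would cost £564, but that ignores the shift limits.
An optimal schedule: Tue afternoon→Ekwueme, Tue evening→Ghosh, Wed morning→Ghosh+Olsen, Wed afternoon→Ekwueme, Wed evening→Olsen.
Total: 100 + 90 + 90 + 104 + 100 + 104 = £588.

£588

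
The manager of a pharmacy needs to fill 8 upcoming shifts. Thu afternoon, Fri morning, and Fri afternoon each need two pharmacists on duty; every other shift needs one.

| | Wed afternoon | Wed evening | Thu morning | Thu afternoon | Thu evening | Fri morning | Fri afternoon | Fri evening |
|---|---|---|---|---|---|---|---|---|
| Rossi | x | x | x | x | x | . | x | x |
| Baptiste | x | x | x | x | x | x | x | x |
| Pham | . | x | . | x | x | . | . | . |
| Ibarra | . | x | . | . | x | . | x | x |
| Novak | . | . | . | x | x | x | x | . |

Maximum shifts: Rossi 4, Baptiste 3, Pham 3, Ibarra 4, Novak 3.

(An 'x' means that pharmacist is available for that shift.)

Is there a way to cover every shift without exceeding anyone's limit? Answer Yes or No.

Yes

Fri morning can only be covered by Baptiste and Novak, so that assignment is forced.
One valid schedule: Wed afternoon→Rossi, Wed evening→Rossi, Thu morning→Rossi, Thu afternoon→Baptiste+Pham, Thu evening→Baptiste, Fri morning→Baptiste+Novak, Fri afternoon→Ibarra+Novak, Fri evening→Rossi.
Loads: Rossi 4/4, Baptiste 3/3, Pham 1/3, Ibarra 1/4, Novak 2/3 — all within limits.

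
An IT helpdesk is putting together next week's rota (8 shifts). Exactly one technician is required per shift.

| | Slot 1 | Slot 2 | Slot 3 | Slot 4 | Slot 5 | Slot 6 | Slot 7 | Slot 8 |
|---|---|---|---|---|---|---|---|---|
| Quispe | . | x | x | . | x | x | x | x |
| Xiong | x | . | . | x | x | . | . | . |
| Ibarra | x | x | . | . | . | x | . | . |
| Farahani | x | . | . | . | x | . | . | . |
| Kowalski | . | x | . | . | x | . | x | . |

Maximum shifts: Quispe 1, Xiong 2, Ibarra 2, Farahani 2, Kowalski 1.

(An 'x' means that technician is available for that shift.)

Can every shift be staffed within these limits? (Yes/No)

Total capacity is 8 and 8 slots are needed, so capacity alone doesn't rule it out.
Shifts {Slot 3, Slot 8} need 2 worker-slots in total, but the technicians available for any of those shifts (Quispe) can supply at most 1 among them. So no valid schedule exists.

No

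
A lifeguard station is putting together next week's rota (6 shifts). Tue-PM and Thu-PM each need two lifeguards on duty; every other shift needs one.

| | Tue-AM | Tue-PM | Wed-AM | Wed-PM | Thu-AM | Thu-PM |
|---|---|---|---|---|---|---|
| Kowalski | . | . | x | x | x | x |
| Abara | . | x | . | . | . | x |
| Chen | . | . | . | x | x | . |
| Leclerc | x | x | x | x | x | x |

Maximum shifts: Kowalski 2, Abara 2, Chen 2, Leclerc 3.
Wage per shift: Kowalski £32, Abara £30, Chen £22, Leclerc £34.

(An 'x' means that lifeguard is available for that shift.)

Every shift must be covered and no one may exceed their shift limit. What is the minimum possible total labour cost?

Tue-AM can only be covered by Leclerc, so that assignment is forced.
Tue-PM can only be covered by Abara and Leclerc, so that assignment is forced.
Picking the cheapest available lifeguard for each shift independently would cost £236, and that bound is achievable.
An optimal schedule: Tue-AM→Leclerc, Tue-PM→Abara+Leclerc, Wed-AM→Kowalski, Wed-PM→Chen, Thu-AM→Chen, Thu-PM→Abara+Kowalski.
Total: 34 + 30 + 34 + 32 + 22 + 22 + 30 + 32 = £236.

£236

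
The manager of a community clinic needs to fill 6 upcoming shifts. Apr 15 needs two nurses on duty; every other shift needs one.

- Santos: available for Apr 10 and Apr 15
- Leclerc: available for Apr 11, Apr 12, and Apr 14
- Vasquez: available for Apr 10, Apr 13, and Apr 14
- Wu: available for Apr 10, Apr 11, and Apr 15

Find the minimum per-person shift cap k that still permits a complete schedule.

With 4 nurses and 7 worker-slots to fill, someone must work at least ⌈7/4⌉ = 2 shifts, so k ≥ 2.
k = 2 works: Apr 10→Santos, Apr 11→Leclerc, Apr 12→Leclerc, Apr 13→Vasquez, Apr 14→Vasquez, Apr 15→Santos+Wu.
Loads: Santos 2, Leclerc 2, Vasquez 2, Wu 1 — all ≤ 2.

2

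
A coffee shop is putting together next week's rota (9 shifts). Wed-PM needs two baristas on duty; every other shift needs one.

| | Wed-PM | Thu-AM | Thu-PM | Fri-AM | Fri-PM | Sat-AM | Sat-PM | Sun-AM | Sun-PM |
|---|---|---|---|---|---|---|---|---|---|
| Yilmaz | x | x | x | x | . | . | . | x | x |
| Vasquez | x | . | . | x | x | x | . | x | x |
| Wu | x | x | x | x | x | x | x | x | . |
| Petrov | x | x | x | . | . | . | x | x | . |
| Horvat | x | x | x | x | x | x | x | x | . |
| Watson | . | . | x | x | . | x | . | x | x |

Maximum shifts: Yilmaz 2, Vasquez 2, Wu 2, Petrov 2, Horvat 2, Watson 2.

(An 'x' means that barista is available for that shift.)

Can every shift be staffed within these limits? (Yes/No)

Yes

One valid schedule: Wed-PM→Petrov+Horvat, Thu-AM→Yilmaz, Thu-PM→Wu, Fri-AM→Horvat, Fri-PM→Vasquez, Sat-AM→Vasquez, Sat-PM→Wu, Sun-AM→Petrov, Sun-PM→Yilmaz.
Loads: Yilmaz 2/2, Vasquez 2/2, Wu 2/2, Petrov 2/2, Horvat 2/2, Watson 0/2 — all within limits.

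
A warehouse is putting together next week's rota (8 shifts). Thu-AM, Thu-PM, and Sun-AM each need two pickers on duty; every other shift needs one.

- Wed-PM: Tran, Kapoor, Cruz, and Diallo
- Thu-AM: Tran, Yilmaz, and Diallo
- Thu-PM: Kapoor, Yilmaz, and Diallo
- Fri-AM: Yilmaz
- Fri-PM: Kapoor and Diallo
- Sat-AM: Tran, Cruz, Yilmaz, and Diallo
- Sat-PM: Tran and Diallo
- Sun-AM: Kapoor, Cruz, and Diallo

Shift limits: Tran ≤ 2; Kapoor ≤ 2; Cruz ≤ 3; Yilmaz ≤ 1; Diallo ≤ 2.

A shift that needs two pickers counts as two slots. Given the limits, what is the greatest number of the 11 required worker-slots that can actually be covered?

10

Total capacity across all pickers is 2+2+3+1+2 = 10, and 11 slots are needed, so at most 10 can be filled.
An assignment achieving 10: Wed-PM→Cruz, Thu-AM→Tran+Diallo, Thu-PM→Kapoor+Diallo, Fri-AM→Yilmaz, Fri-PM→Kapoor, Sat-AM→Cruz, Sat-PM→Tran, Sun-AM→Cruz.
Loads: Tran 2/2, Kapoor 2/2, Cruz 3/3, Yilmaz 1/1, Diallo 2/2.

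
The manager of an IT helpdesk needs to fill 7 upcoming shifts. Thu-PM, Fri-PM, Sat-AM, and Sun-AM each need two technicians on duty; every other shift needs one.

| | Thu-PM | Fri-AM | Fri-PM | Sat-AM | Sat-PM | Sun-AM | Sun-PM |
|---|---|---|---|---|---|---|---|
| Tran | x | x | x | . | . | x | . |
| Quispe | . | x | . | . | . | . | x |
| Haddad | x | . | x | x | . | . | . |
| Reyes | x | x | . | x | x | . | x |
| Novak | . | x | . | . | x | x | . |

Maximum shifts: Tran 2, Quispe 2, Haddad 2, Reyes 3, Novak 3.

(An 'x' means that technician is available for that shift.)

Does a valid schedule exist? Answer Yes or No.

No

Total capacity is 12 and 11 slots are needed, so capacity alone doesn't rule it out.
Shifts {Thu-PM, Fri-PM, Sat-AM, Sun-AM} need 8 worker-slots in total, but the technicians available for any of those shifts (Tran, Haddad, Reyes, and Novak) can supply at most 7 among them. So no valid schedule exists.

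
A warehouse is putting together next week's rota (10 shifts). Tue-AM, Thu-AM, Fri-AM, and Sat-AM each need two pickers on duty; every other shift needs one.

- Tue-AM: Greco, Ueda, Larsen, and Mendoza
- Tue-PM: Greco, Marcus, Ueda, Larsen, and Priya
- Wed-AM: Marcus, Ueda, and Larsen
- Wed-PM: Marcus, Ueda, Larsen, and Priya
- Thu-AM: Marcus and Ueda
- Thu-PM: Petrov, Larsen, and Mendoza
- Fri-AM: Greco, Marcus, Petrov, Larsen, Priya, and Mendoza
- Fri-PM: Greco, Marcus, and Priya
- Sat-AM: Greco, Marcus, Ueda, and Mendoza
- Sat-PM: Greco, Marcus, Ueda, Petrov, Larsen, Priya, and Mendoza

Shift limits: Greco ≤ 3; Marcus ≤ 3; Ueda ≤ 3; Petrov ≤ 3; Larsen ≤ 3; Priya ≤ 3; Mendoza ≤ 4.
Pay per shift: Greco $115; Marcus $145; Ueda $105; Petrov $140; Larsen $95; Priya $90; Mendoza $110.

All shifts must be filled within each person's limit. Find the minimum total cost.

$1455

Thu-AM can only be covered by Marcus and Ueda, so that assignment is forced.
Picking the cheapest available picker for each shift independently would cost $1400, but that ignores the shift limits.
An optimal schedule: Tue-AM→Ueda+Mendoza, Tue-PM→Priya, Wed-AM→Larsen, Wed-PM→Priya, Thu-AM→Ueda+Marcus, Thu-PM→Larsen, Fri-AM→Larsen+Mendoza, Fri-PM→Priya, Sat-AM→Ueda+Mendoza, Sat-PM→Mendoza.
Total: 105 + 110 + 90 + 95 + 90 + 105 + 145 + 95 + 95 + 110 + 90 + 105 + 110 + 110 = $1455.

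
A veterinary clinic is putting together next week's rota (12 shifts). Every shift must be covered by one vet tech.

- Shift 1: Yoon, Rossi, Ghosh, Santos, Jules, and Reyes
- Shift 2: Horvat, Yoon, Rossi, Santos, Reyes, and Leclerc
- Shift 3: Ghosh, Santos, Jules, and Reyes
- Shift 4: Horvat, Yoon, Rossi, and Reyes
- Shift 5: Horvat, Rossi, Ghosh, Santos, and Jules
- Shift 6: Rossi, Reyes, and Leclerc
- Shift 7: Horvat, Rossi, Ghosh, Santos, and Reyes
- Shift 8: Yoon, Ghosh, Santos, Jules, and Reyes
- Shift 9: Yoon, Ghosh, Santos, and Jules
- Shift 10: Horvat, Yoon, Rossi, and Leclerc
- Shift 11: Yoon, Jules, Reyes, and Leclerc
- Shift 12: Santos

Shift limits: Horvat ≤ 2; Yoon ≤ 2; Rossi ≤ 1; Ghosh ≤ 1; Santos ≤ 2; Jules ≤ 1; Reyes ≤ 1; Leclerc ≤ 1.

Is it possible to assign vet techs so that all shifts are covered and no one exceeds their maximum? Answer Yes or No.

Total capacity is 2+2+1+1+2+1+1+1 = 11 but 12 worker-slots are needed — infeasible.

No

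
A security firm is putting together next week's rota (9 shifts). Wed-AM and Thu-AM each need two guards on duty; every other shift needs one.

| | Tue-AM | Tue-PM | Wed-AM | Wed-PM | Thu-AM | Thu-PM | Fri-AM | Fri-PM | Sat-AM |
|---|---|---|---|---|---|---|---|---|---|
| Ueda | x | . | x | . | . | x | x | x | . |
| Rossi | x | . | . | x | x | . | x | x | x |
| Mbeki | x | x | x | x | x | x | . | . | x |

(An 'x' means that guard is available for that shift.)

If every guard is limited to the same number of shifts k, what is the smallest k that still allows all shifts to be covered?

4

With 3 guards and 11 worker-slots to fill, someone must work at least ⌈11/3⌉ = 4 shifts, so k ≥ 4.
k = 4 works: Tue-AM→Rossi, Tue-PM→Mbeki, Wed-AM→Ueda+Mbeki, Wed-PM→Rossi, Thu-AM→Rossi+Mbeki, Thu-PM→Ueda, Fri-AM→Ueda, Fri-PM→Ueda, Sat-AM→Rossi.
Loads: Ueda 4, Rossi 4, Mbeki 3 — all ≤ 4.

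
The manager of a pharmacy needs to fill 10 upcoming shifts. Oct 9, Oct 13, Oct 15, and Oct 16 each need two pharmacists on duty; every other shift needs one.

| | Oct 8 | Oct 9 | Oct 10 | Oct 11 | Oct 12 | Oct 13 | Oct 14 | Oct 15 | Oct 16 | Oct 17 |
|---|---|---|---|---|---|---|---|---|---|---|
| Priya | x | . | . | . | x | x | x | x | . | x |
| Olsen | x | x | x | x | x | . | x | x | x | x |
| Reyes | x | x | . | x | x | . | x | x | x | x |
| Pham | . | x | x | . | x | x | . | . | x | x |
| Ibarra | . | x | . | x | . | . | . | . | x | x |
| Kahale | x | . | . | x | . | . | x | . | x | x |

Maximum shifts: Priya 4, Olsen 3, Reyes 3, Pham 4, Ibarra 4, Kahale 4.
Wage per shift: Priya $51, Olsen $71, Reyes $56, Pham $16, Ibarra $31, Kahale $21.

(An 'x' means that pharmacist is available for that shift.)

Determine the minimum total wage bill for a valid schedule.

$399

Oct 13 can only be covered by Priya and Pham, so that assignment is forced.
Picking the cheapest available pharmacist for each shift independently would cost $369, but that ignores the shift limits.
An optimal schedule: Oct 8→Kahale, Oct 9→Pham+Ibarra, Oct 10→Pham, Oct 11→Kahale, Oct 12→Pham, Oct 13→Pham+Priya, Oct 14→Kahale, Oct 15→Priya+Reyes, Oct 16→Kahale+Ibarra, Oct 17→Ibarra.
Total: 21 + 16 + 31 + 16 + 21 + 16 + 16 + 51 + 21 + 51 + 56 + 21 + 31 + 31 = $399.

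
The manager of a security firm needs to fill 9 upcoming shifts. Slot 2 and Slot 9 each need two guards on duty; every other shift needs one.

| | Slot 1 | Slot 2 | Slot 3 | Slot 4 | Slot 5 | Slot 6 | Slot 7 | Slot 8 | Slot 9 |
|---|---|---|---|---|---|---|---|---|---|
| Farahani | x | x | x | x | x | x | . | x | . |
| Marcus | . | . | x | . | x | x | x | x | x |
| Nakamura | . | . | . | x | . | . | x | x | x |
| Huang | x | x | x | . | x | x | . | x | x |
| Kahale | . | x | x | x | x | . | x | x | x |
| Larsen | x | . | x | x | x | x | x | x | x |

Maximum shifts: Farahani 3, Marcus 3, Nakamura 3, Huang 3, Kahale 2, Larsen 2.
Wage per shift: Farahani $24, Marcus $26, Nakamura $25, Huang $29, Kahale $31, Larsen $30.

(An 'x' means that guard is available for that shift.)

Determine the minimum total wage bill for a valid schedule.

$283

Picking the cheapest available guard for each shift independently would cost $273, but that ignores the shift limits.
An optimal schedule: Slot 1→Farahani, Slot 2→Farahani+Huang, Slot 3→Marcus, Slot 4→Farahani, Slot 5→Marcus, Slot 6→Marcus, Slot 7→Nakamura, Slot 8→Nakamura, Slot 9→Nakamura+Huang.
Total: 24 + 24 + 29 + 26 + 24 + 26 + 26 + 25 + 25 + 25 + 29 = $283.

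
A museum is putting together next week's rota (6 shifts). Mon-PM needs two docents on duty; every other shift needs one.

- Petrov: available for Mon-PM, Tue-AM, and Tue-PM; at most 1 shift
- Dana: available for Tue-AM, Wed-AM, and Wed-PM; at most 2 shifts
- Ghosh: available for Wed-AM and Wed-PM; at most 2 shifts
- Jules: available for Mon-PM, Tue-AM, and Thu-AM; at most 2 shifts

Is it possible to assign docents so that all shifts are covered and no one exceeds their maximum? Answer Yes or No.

No

Total capacity is 7 and 7 slots are needed, so capacity alone doesn't rule it out.
Shifts {Mon-PM, Tue-PM} need 3 worker-slots in total, but the docents available for any of those shifts (Petrov and Jules) can supply at most 2 among them. So no valid schedule exists.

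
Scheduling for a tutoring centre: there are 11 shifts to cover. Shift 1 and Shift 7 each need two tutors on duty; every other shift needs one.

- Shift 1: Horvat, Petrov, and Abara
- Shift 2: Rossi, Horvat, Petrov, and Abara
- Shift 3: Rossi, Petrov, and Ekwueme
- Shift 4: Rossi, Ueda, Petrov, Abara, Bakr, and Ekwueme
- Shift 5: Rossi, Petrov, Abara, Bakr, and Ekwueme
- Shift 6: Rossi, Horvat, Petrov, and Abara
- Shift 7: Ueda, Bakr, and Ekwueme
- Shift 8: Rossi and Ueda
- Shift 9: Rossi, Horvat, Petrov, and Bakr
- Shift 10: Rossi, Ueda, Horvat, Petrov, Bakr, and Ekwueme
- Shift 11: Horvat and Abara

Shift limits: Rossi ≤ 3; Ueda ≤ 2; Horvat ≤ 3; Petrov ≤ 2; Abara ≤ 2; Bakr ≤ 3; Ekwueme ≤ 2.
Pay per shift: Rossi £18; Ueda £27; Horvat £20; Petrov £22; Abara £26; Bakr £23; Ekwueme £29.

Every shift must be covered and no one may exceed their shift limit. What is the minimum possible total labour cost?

£280

Picking the cheapest available tutor for each shift independently would cost £256, but that ignores the shift limits.
An optimal schedule: Shift 1→Horvat+Petrov, Shift 2→Rossi, Shift 3→Rossi, Shift 4→Abara, Shift 5→Bakr, Shift 6→Horvat, Shift 7→Bakr+Ueda, Shift 8→Rossi, Shift 9→Petrov, Shift 10→Bakr, Shift 11→Horvat.
Total: 20 + 22 + 18 + 18 + 26 + 23 + 20 + 23 + 27 + 18 + 22 + 23 + 20 = £280.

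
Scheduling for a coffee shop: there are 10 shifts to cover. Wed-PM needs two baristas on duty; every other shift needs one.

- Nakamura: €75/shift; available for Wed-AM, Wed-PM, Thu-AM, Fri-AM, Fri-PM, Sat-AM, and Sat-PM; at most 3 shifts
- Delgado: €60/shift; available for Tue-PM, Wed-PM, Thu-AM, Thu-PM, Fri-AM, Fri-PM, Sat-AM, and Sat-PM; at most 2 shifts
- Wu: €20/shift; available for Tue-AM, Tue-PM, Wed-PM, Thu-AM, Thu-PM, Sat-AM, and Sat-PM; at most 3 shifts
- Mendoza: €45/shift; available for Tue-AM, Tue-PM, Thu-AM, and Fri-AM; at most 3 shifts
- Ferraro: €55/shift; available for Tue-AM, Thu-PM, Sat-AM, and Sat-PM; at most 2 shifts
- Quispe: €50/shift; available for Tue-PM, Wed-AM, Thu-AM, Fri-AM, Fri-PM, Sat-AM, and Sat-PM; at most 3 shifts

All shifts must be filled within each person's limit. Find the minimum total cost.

€460

Picking the cheapest available barista for each shift independently would cost €345, but that ignores the shift limits.
An optimal schedule: Tue-AM→Wu, Tue-PM→Mendoza, Wed-AM→Quispe, Wed-PM→Wu+Delgado, Thu-AM→Mendoza, Thu-PM→Wu, Fri-AM→Mendoza, Fri-PM→Quispe, Sat-AM→Quispe, Sat-PM→Ferraro.
Total: 20 + 45 + 50 + 20 + 60 + 45 + 20 + 45 + 50 + 50 + 55 = €460.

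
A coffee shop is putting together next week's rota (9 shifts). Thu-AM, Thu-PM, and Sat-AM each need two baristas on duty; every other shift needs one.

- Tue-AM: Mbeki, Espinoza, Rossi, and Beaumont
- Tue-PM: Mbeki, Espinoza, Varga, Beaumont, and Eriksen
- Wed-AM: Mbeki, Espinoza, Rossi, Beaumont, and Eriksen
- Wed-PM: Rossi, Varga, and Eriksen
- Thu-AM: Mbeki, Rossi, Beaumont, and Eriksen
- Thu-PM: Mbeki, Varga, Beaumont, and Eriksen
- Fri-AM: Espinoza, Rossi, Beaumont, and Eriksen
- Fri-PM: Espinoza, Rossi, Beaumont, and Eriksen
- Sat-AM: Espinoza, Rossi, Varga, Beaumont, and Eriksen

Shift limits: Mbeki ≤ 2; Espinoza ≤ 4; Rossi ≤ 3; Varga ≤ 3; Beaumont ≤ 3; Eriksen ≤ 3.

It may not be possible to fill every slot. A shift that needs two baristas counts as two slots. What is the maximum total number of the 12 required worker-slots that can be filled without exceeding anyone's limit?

Total capacity across all baristas is 2+4+3+3+3+3 = 18, and 12 slots are needed, so at most 12 can be filled.
An assignment achieving 12: Tue-AM→Mbeki, Tue-PM→Espinoza, Wed-AM→Espinoza, Wed-PM→Rossi, Thu-AM→Mbeki+Rossi, Thu-PM→Varga+Beaumont, Fri-AM→Espinoza, Fri-PM→Espinoza, Sat-AM→Rossi+Varga.
Loads: Mbeki 2/2, Espinoza 4/4, Rossi 3/3, Varga 2/3, Beaumont 1/3, Eriksen 0/3.

12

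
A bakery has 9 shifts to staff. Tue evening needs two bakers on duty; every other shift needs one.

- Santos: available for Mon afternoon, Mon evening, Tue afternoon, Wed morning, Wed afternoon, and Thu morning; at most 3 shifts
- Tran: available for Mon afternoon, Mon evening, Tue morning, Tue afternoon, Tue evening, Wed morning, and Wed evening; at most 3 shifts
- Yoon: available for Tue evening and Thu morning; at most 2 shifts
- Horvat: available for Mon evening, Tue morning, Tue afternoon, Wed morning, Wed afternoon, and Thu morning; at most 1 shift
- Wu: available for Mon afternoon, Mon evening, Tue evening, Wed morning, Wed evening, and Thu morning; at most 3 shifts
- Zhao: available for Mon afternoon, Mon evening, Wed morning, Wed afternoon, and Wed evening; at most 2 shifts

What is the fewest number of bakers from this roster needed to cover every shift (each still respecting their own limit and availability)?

10 slots to fill and no one can take more than 3, so at least ⌈10/3⌉ = 4 bakers are needed.
Santos, Tran, Yoon, and Wu alone can cover everything: Mon afternoon→Santos, Mon evening→Tran, Tue morning→Tran, Tue afternoon→Santos, Tue evening→Yoon+Wu, Wed morning→Wu, Wed afternoon→Santos, Wed evening→Tran, Thu morning→Yoon.

4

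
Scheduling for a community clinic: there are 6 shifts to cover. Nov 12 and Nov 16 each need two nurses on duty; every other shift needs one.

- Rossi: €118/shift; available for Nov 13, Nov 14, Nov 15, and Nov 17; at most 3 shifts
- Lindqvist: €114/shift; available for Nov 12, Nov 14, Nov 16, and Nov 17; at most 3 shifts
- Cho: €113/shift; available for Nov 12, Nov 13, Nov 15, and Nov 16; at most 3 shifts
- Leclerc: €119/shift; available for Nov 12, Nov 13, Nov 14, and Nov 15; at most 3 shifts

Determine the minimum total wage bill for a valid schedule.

Nov 16 can only be covered by Lindqvist and Cho, so that assignment is forced.
Picking the cheapest available nurse for each shift independently would cost €908, but that ignores the shift limits.
An optimal schedule: Nov 12→Cho+Lindqvist, Nov 13→Cho, Nov 14→Rossi, Nov 15→Rossi, Nov 16→Cho+Lindqvist, Nov 17→Lindqvist.
Total: 113 + 114 + 113 + 118 + 118 + 113 + 114 + 114 = €917.

€917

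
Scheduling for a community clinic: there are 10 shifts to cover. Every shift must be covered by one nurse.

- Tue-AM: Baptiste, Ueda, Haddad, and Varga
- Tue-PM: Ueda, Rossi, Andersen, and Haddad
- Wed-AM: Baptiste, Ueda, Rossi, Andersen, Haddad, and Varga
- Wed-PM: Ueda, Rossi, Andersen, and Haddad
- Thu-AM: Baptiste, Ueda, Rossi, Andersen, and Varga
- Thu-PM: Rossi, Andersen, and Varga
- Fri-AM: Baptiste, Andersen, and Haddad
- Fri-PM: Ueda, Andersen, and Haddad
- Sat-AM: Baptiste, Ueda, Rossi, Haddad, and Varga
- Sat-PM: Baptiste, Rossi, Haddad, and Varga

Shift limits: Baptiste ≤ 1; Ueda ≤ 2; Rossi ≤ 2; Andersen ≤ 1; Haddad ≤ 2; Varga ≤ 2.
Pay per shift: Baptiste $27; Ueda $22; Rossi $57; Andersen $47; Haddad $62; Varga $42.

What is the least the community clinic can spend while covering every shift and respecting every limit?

$440

Picking the cheapest available nurse for each shift independently would cost $250, but that ignores the shift limits.
An optimal schedule: Tue-AM→Ueda, Tue-PM→Rossi, Wed-AM→Varga, Wed-PM→Andersen, Thu-AM→Varga, Thu-PM→Rossi, Fri-AM→Baptiste, Fri-PM→Ueda, Sat-AM→Haddad, Sat-PM→Haddad.
Total: 22 + 57 + 42 + 47 + 42 + 57 + 27 + 22 + 62 + 62 = $440.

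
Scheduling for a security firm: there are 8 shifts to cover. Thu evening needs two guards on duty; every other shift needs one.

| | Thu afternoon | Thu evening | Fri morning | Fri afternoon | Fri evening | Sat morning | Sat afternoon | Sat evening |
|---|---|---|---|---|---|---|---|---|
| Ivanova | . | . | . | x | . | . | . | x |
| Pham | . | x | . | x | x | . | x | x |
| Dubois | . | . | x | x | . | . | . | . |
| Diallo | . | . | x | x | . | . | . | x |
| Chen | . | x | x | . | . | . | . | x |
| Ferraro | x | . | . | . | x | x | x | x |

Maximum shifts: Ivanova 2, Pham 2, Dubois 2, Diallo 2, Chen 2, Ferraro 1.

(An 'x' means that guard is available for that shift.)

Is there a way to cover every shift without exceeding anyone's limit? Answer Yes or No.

No

Total capacity is 11 and 9 slots are needed, so capacity alone doesn't rule it out.
Shifts {Thu afternoon, Sat morning} need 2 worker-slots in total, but the guards available for any of those shifts (Ferraro) can supply at most 1 among them. So no valid schedule exists.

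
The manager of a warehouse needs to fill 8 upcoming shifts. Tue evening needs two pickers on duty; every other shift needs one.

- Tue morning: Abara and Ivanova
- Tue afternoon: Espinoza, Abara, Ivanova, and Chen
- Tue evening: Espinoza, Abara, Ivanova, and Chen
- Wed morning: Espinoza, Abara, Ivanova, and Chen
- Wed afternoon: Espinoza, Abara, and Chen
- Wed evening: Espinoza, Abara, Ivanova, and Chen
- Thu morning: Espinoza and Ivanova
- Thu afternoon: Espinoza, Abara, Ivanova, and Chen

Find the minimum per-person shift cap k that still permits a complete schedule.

With 4 pickers and 9 worker-slots to fill, someone must work at least ⌈9/4⌉ = 3 shifts, so k ≥ 3.
k = 3 works: Tue morning→Abara, Tue afternoon→Espinoza, Tue evening→Ivanova+Chen, Wed morning→Abara, Wed afternoon→Espinoza, Wed evening→Abara, Thu morning→Espinoza, Thu afternoon→Ivanova.
Loads: Espinoza 3, Abara 3, Ivanova 2, Chen 1 — all ≤ 3.

3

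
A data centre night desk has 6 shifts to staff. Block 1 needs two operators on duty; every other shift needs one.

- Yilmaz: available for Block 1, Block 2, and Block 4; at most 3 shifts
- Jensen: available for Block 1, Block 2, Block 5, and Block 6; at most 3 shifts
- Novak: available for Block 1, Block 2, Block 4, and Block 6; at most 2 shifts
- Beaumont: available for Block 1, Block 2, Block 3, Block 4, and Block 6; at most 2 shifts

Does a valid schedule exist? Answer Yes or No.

Block 3 can only be covered by Beaumont, so that assignment is forced.
Block 5 can only be covered by Jensen, so that assignment is forced.
One valid schedule: Block 1→Yilmaz+Jensen, Block 2→Yilmaz, Block 3→Beaumont, Block 4→Yilmaz, Block 5→Jensen, Block 6→Jensen.
Loads: Yilmaz 3/3, Jensen 3/3, Novak 0/2, Beaumont 1/2 — all within limits.

Yes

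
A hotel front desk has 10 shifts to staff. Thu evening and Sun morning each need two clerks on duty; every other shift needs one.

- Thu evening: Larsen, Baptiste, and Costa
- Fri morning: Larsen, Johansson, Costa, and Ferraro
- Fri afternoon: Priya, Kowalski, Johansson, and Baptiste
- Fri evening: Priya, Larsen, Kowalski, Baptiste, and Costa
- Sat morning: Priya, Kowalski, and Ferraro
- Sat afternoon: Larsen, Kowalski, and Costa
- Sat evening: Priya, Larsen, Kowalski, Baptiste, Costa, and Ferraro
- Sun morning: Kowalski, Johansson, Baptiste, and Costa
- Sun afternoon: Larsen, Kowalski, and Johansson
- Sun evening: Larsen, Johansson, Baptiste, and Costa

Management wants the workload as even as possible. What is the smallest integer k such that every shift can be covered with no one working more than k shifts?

2

With 7 clerks and 12 worker-slots to fill, someone must work at least ⌈12/7⌉ = 2 shifts, so k ≥ 2.
k = 2 works: Thu evening→Larsen+Baptiste, Fri morning→Johansson, Fri afternoon→Priya, Fri evening→Kowalski, Sat morning→Priya, Sat afternoon→Larsen, Sat evening→Costa, Sun morning→Baptiste+Costa, Sun afternoon→Kowalski, Sun evening→Johansson.
Loads: Priya 2, Larsen 2, Kowalski 2, Johansson 2, Baptiste 2, Costa 2, Ferraro 0 — all ≤ 2.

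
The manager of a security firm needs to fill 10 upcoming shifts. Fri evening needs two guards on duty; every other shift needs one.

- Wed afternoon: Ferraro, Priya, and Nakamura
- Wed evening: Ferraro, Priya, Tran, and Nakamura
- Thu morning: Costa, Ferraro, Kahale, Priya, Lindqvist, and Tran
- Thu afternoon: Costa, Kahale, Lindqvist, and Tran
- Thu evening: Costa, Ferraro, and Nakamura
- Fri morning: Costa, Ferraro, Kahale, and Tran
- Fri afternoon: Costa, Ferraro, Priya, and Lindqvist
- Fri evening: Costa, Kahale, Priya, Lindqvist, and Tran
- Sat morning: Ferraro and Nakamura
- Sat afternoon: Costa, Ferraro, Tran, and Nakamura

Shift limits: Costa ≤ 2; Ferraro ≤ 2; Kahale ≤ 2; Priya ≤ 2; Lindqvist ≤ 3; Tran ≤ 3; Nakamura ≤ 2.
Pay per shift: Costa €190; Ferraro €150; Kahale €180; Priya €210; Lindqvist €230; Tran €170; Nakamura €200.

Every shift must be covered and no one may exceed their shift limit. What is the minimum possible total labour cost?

Picking the cheapest available guard for each shift independently would cost €1720, but that ignores the shift limits.
An optimal schedule: Wed afternoon→Ferraro, Wed evening→Nakamura, Thu morning→Kahale, Thu afternoon→Tran, Thu evening→Costa, Fri morning→Tran, Fri afternoon→Costa, Fri evening→Tran+Kahale, Sat morning→Ferraro, Sat afternoon→Nakamura.
Total: 150 + 200 + 180 + 170 + 190 + 170 + 190 + 170 + 180 + 150 + 200 = €1950.

€1950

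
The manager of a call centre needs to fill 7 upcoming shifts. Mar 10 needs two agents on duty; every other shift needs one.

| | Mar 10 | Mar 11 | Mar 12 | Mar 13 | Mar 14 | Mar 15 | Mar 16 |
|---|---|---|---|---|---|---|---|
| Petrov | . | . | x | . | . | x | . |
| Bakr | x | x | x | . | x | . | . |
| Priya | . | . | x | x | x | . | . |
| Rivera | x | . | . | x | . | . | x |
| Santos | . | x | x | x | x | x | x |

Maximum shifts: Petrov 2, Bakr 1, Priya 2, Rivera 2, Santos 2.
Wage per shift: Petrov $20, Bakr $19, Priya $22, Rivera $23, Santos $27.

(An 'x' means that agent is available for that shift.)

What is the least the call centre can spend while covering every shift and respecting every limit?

Mar 10 can only be covered by Bakr and Rivera, so that assignment is forced.
Picking the cheapest available agent for each shift independently would cost $164, but that ignores the shift limits.
An optimal schedule: Mar 10→Bakr+Rivera, Mar 11→Santos, Mar 12→Petrov, Mar 13→Priya, Mar 14→Priya, Mar 15→Petrov, Mar 16→Rivera.
Total: 19 + 23 + 27 + 20 + 22 + 22 + 20 + 23 = $176.

$176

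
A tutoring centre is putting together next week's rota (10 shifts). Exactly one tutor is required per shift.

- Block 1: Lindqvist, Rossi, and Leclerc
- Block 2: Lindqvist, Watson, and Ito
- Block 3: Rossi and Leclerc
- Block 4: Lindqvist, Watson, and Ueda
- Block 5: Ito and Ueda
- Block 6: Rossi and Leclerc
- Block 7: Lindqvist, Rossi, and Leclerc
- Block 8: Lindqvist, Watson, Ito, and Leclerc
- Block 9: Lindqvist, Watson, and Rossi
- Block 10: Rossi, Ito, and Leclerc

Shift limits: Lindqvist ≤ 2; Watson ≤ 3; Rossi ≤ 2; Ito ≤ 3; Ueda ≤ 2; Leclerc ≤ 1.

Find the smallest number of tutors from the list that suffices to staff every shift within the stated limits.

4

10 slots to fill and no one can take more than 3, so at least ⌈10/3⌉ = 4 tutors are needed.
Lindqvist, Watson, Rossi, and Ito alone can cover everything: Block 1→Lindqvist, Block 2→Watson, Block 3→Rossi, Block 4→Watson, Block 5→Ito, Block 6→Rossi, Block 7→Lindqvist, Block 8→Ito, Block 9→Watson, Block 10→Ito.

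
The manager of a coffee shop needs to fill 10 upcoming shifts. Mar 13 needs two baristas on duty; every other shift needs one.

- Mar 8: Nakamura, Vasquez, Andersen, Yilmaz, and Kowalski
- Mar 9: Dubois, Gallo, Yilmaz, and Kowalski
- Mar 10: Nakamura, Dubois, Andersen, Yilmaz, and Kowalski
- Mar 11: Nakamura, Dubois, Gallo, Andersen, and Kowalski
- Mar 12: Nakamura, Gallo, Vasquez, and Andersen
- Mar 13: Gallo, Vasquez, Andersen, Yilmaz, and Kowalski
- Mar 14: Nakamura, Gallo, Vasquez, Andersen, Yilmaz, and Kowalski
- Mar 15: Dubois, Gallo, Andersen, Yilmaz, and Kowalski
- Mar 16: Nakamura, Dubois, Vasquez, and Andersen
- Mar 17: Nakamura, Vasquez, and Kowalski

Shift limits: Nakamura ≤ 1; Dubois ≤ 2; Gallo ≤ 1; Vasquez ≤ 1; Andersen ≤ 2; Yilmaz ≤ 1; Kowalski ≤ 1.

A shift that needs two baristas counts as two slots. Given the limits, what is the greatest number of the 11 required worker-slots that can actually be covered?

9

Total capacity across all baristas is 1+2+1+1+2+1+1 = 9, and 11 slots are needed, so at most 9 can be filled.
An assignment achieving 9: Mar 8→Vasquez, Mar 9→Dubois, Mar 10→Andersen, Mar 11→Andersen, Mar 12→Gallo, Mar 13→Yilmaz+Kowalski, Mar 16→Dubois, Mar 17→Nakamura.
Loads: Nakamura 1/1, Dubois 2/2, Gallo 1/1, Vasquez 1/1, Andersen 2/2, Yilmaz 1/1, Kowalski 1/1.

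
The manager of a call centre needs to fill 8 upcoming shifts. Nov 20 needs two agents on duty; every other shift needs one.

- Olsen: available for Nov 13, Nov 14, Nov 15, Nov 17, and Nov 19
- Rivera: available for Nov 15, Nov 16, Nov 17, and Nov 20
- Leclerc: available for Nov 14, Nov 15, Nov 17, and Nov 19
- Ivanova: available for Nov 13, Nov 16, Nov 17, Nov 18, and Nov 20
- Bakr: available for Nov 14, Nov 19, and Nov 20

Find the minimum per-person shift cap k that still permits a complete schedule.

2

With 5 agents and 9 worker-slots to fill, someone must work at least ⌈9/5⌉ = 2 shifts, so k ≥ 2.
k = 2 works: Nov 13→Olsen, Nov 14→Olsen, Nov 15→Rivera, Nov 16→Rivera, Nov 17→Leclerc, Nov 18→Ivanova, Nov 19→Leclerc, Nov 20→Ivanova+Bakr.
Loads: Olsen 2, Rivera 2, Leclerc 2, Ivanova 2, Bakr 1 — all ≤ 2.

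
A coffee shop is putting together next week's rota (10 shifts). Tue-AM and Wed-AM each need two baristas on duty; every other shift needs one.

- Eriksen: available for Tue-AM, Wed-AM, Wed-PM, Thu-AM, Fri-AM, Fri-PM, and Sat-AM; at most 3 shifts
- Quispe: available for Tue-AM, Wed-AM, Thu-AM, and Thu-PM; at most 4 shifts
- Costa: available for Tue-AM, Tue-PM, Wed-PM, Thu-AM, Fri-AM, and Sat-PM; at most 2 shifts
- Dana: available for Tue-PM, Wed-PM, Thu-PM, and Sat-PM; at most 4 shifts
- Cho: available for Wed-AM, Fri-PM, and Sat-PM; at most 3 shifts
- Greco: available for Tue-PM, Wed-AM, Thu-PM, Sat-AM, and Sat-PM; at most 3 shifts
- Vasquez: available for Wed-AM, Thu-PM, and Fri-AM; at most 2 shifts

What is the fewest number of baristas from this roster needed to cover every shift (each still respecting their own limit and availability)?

4

12 slots to fill and no one can take more than 4, so at least ⌈12/4⌉ = 3 baristas are needed.
Any 3 baristas together have capacity at most 4+4+3 = 11 < 12 slots, so 3 can never suffice.
Eriksen, Quispe, Costa, and Dana alone can cover everything: Tue-AM→Quispe+Costa, Tue-PM→Dana, Wed-AM→Eriksen+Quispe, Wed-PM→Dana, Thu-AM→Quispe, Thu-PM→Quispe, Fri-AM→Costa, Fri-PM→Eriksen, Sat-AM→Eriksen, Sat-PM→Dana.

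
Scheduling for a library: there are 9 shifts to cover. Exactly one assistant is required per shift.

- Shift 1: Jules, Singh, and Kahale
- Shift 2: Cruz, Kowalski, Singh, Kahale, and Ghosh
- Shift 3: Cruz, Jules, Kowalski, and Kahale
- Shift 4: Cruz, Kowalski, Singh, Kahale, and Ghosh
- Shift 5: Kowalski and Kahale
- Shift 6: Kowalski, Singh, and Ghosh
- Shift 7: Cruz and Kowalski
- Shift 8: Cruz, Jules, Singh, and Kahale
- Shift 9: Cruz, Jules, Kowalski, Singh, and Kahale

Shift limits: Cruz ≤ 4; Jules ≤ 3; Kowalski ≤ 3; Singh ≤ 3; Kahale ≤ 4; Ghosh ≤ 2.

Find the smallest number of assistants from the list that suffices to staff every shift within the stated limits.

9 slots to fill and no one can take more than 4, so at least ⌈9/4⌉ = 3 assistants are needed.
Cruz, Jules, and Kowalski alone can cover everything: Shift 1→Jules, Shift 2→Cruz, Shift 3→Jules, Shift 4→Cruz, Shift 5→Kowalski, Shift 6→Kowalski, Shift 7→Cruz, Shift 8→Cruz, Shift 9→Jules.

3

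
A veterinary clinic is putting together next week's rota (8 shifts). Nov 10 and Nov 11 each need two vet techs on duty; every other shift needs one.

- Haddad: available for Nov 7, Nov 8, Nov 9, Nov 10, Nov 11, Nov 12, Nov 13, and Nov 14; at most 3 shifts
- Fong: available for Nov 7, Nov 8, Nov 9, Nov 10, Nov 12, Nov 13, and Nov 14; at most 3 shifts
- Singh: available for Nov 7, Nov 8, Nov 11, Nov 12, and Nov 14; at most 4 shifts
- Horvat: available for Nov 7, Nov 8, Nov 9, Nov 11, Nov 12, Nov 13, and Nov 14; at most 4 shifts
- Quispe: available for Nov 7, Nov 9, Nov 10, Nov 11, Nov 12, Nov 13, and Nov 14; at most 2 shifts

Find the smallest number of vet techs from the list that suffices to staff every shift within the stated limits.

10 slots to fill and no one can take more than 4, so at least ⌈10/4⌉ = 3 vet techs are needed.
Haddad, Fong, and Singh alone can cover everything: Nov 7→Fong, Nov 8→Singh, Nov 9→Haddad, Nov 10→Haddad+Fong, Nov 11→Haddad+Singh, Nov 12→Singh, Nov 13→Fong, Nov 14→Singh.

3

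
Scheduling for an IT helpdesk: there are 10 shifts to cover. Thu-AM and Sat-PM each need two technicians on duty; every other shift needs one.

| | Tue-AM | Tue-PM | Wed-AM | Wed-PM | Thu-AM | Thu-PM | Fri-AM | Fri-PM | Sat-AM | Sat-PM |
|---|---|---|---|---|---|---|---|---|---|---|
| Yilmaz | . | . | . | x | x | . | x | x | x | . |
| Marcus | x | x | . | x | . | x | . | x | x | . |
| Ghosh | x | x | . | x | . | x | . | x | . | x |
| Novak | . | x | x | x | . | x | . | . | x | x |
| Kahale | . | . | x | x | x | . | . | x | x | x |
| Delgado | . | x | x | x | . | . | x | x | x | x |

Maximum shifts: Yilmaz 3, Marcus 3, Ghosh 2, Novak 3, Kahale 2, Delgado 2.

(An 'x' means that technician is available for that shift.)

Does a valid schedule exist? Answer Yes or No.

Thu-AM can only be covered by Yilmaz and Kahale, so that assignment is forced.
One valid schedule: Tue-AM→Marcus, Tue-PM→Marcus, Wed-AM→Novak, Wed-PM→Ghosh, Thu-AM→Yilmaz+Kahale, Thu-PM→Marcus, Fri-AM→Yilmaz, Fri-PM→Yilmaz, Sat-AM→Novak, Sat-PM→Ghosh+Novak.
Loads: Yilmaz 3/3, Marcus 3/3, Ghosh 2/2, Novak 3/3, Kahale 1/2, Delgado 0/2 — all within limits.

Yes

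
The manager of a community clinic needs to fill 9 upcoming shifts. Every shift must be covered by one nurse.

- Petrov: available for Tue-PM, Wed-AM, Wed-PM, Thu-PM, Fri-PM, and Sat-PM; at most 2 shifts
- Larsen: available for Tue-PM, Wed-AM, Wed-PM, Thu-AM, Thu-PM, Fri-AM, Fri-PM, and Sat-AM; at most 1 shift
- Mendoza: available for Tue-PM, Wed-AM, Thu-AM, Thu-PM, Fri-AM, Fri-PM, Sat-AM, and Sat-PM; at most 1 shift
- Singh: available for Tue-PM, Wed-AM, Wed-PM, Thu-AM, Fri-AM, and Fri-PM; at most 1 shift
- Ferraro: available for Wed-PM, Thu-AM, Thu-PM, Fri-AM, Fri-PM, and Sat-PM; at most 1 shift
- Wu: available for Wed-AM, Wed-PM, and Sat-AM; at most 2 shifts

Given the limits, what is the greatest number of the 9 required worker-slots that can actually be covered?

Total capacity across all nurses is 2+1+1+1+1+2 = 8, and 9 slots are needed, so at most 8 can be filled.
An assignment achieving 8: Tue-PM→Petrov, Wed-AM→Wu, Wed-PM→Wu, Thu-AM→Mendoza, Thu-PM→Ferraro, Fri-AM→Singh, Sat-AM→Larsen, Sat-PM→Petrov.
Loads: Petrov 2/2, Larsen 1/1, Mendoza 1/1, Singh 1/1, Ferraro 1/1, Wu 2/2.

8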